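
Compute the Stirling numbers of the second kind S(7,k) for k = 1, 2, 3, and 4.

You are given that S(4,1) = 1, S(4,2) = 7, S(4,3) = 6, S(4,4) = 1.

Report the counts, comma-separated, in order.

1, 63, 301, 350

[5] T[5,1]:1*1+0=1 · T[5,2]:2*7+1=15 · T[5,3]:3*6+7=25 · T[5,4]:4*1+6=10
[6] T[6,1]:1*1+0=1 · T[6,2]:2*15+1=31 · T[6,3]:3*25+15=90 · T[6,4]:4*10+25=65
[7] T[7,1]:1*1+0=1 · T[7,2]:2*31+1=63 · T[7,3]:3*90+31=301 · T[7,4]:4*65+90=350
Read S(7,1) = 1, S(7,2) = 63, S(7,3) = 301, S(7,4) = 350.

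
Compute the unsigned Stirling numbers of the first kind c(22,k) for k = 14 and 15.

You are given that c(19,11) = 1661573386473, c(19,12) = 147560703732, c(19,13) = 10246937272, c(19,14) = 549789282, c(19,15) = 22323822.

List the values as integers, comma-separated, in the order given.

r20: T_20,12=19×147560703732+1661573386473=4465226757381; T_20,13=19×10246937272+147560703732=342252511900; T_20,14=19×549789282+10246937272=20692933630; T_20,15=19×22323822+549789282=973941900
r21: T_21,13=20×342252511900+4465226757381=11310276995381; T_21,14=20×20692933630+342252511900=756111184500; T_21,15=20×973941900+20692933630=40171771630
r22: T_22,14=21×756111184500+11310276995381=27188611869881; T_22,15=21×40171771630+756111184500=1599718388730
Read c(22,14) = 27188611869881, c(22,15) = 1599718388730.

27188611869881, 1599718388730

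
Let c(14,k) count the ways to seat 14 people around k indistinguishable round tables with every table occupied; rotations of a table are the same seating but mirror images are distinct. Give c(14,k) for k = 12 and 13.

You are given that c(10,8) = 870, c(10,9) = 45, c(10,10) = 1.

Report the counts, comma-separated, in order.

3731, 91

@11  (11,9):45·10+870→1320, (11,10):1·10+45→55, (11,11):0·10+1→1
@12  (12,10):55·11+1320→1925, (12,11):1·11+55→66, (12,12):0·11+1→1
@13  (13,11):66·12+1925→2717, (13,12):1·12+66→78, (13,13):0·12+1→1
@14  (14,12):78·13+2717→3731, (14,13):1·13+78→91
Read c(14,12) = 3731, c(14,13) = 91.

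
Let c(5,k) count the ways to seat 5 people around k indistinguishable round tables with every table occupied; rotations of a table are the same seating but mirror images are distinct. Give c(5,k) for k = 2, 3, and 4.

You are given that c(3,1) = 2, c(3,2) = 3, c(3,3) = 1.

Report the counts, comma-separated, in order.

50, 35, 10

row 4: T[4][1]=3·2+0=6  T[4][2]=3·3+2=11  T[4][3]=3·1+3=6  T[4][4]=3·0+1=1
row 5: T[5][2]=4·11+6=50  T[5][3]=4·6+11=35  T[5][4]=4·1+6=10
Read c(5,2) = 50, c(5,3) = 35, c(5,4) = 10.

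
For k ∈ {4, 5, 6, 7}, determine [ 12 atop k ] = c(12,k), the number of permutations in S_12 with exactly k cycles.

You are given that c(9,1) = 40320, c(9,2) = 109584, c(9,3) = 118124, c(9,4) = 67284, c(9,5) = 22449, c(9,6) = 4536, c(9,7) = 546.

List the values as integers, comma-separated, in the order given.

row 10: T[10][2]=9·109584+40320=1026576  T[10][3]=9·118124+109584=1172700  T[10][4]=9·67284+118124=723680  T[10][5]=9·22449+67284=269325  T[10][6]=9·4536+22449=63273  T[10][7]=9·546+4536=9450
row 11: T[11][3]=10·1172700+1026576=12753576  T[11][4]=10·723680+1172700=8409500  T[11][5]=10·269325+723680=3416930  T[11][6]=10·63273+269325=902055  T[11][7]=10·9450+63273=157773
row 12: T[12][4]=11·8409500+12753576=105258076  T[12][5]=11·3416930+8409500=45995730  T[12][6]=11·902055+3416930=13339535  T[12][7]=11·157773+902055=2637558
Read c(12,4) = 105258076, c(12,5) = 45995730, c(12,6) = 13339535, c(12,7) = 2637558.

105258076, 45995730, 13339535, 2637558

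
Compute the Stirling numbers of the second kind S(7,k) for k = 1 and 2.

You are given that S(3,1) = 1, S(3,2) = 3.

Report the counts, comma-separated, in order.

i=4: T(4,1)=0+1·1=1 | T(4,2)=1+2·3=7
i=5: T(5,1)=0+1·1=1 | T(5,2)=1+2·7=15
i=6: T(6,1)=0+1·1=1 | T(6,2)=1+2·15=31
i=7: T(7,1)=0+1·1=1 | T(7,2)=1+2·31=63
Read S(7,1) = 1, S(7,2) = 63.

1, 63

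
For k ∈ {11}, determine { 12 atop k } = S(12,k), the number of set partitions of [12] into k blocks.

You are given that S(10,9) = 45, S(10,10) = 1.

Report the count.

i=11: T(11,10)=45+10·1=55 | T(11,11)=1+11·0=1
i=12: T(12,11)=55+11·1=66
Read S(12,11) = 66.

66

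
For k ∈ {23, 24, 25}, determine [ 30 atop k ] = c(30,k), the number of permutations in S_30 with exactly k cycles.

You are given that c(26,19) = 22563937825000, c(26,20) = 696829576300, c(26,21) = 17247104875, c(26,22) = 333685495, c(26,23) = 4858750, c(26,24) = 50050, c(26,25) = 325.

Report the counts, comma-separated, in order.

[27] T[27,20]:26*696829576300+22563937825000=40681506808800 · T[27,21]:26*17247104875+696829576300=1145254303050 · T[27,22]:26*333685495+17247104875=25922927745 · T[27,23]:26*4858750+333685495=460012995 · T[27,24]:26*50050+4858750=6160050 · T[27,25]:26*325+50050=58500
[28] T[28,21]:27*1145254303050+40681506808800=71603372991150 · T[28,22]:27*25922927745+1145254303050=1845173352165 · T[28,23]:27*460012995+25922927745=38343278610 · T[28,24]:27*6160050+460012995=626334345 · T[28,25]:27*58500+6160050=7739550
[29] T[29,22]:28*1845173352165+71603372991150=123268226851770 · T[29,23]:28*38343278610+1845173352165=2918785153245 · T[29,24]:28*626334345+38343278610=55880640270 · T[29,25]:28*7739550+626334345=843041745
[30] T[30,23]:29*2918785153245+123268226851770=207912996295875 · T[30,24]:29*55880640270+2918785153245=4539323721075 · T[30,25]:29*843041745+55880640270=80328850875
Read c(30,23) = 207912996295875, c(30,24) = 4539323721075, c(30,25) = 80328850875.

207912996295875, 4539323721075, 80328850875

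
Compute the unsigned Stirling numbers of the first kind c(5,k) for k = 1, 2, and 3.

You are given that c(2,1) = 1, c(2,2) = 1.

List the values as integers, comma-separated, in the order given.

@3  (3,1):1·2+0→2, (3,2):1·2+1→3, (3,3):0·2+1→1
@4  (4,1):2·3+0→6, (4,2):3·3+2→11, (4,3):1·3+3→6
@5  (5,1):6·4+0→24, (5,2):11·4+6→50, (5,3):6·4+11→35
Read c(5,1) = 24, c(5,2) = 50, c(5,3) = 35.

24, 50, 35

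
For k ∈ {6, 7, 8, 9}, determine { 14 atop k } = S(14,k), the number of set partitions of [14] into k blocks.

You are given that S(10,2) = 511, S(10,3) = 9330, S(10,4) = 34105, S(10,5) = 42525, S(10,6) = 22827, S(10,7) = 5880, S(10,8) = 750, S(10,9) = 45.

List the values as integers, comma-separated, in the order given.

@11  (11,3):9330·3+511→28501, (11,4):34105·4+9330→145750, (11,5):42525·5+34105→246730, (11,6):22827·6+42525→179487, (11,7):5880·7+22827→63987, (11,8):750·8+5880→11880, (11,9):45·9+750→1155
@12  (12,4):145750·4+28501→611501, (12,5):246730·5+145750→1379400, (12,6):179487·6+246730→1323652, (12,7):63987·7+179487→627396, (12,8):11880·8+63987→159027, (12,9):1155·9+11880→22275
@13  (13,5):1379400·5+611501→7508501, (13,6):1323652·6+1379400→9321312, (13,7):627396·7+1323652→5715424, (13,8):159027·8+627396→1899612, (13,9):22275·9+159027→359502
@14  (14,6):9321312·6+7508501→63436373, (14,7):5715424·7+9321312→49329280, (14,8):1899612·8+5715424→20912320, (14,9):359502·9+1899612→5135130
Read S(14,6) = 63436373, S(14,7) = 49329280, S(14,8) = 20912320, S(14,9) = 5135130.

63436373, 49329280, 20912320, 5135130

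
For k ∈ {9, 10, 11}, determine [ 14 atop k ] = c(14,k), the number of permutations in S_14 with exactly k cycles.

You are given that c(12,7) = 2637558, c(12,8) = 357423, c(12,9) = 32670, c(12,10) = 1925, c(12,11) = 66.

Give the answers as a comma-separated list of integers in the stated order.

16669653, 1474473, 91091

@13  (13,8):357423·12+2637558→6926634, (13,9):32670·12+357423→749463, (13,10):1925·12+32670→55770, (13,11):66·12+1925→2717
@14  (14,9):749463·13+6926634→16669653, (14,10):55770·13+749463→1474473, (14,11):2717·13+55770→91091
Read c(14,9) = 16669653, c(14,10) = 1474473, c(14,11) = 91091.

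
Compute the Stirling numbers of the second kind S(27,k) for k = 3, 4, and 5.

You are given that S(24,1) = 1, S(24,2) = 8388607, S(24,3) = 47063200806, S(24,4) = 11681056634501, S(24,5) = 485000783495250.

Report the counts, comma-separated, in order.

[25] T[25,1]:1*1+0=1 · T[25,2]:2*8388607+1=16777215 · T[25,3]:3*47063200806+8388607=141197991025 · T[25,4]:4*11681056634501+47063200806=46771289738810 · T[25,5]:5*485000783495250+11681056634501=2436684974110751
[26] T[26,2]:2*16777215+1=33554431 · T[26,3]:3*141197991025+16777215=423610750290 · T[26,4]:4*46771289738810+141197991025=187226356946265 · T[26,5]:5*2436684974110751+46771289738810=12230196160292565
[27] T[27,3]:3*423610750290+33554431=1270865805301 · T[27,4]:4*187226356946265+423610750290=749329038535350 · T[27,5]:5*12230196160292565+187226356946265=61338207158409090
Read S(27,3) = 1270865805301, S(27,4) = 749329038535350, S(27,5) = 61338207158409090.

1270865805301, 749329038535350, 61338207158409090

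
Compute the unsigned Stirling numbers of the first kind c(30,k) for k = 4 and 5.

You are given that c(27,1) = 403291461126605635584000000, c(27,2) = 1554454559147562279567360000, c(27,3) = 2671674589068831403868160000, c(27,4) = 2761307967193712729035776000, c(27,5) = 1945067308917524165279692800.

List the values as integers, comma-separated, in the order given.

66951000306085302338993639424000, 49361465831621147825759587123200

row 28: T[28][2]=27·1554454559147562279567360000+403291461126605635584000000=42373564558110787183902720000  T[28][3]=27·2671674589068831403868160000+1554454559147562279567360000=73689668464006010184007680000  T[28][4]=27·2761307967193712729035776000+2671674589068831403868160000=77226989703299075087834112000  T[28][5]=27·1945067308917524165279692800+2761307967193712729035776000=55278125307966865191587481600
row 29: T[29][3]=28·73689668464006010184007680000+42373564558110787183902720000=2105684281550279072336117760000  T[29][4]=28·77226989703299075087834112000+73689668464006010184007680000=2236045380156380112643362816000  T[29][5]=28·55278125307966865191587481600+77226989703299075087834112000=1625014498326371300452283596800
row 30: T[30][4]=29·2236045380156380112643362816000+2105684281550279072336117760000=66951000306085302338993639424000  T[30][5]=29·1625014498326371300452283596800+2236045380156380112643362816000=49361465831621147825759587123200
Read c(30,4) = 66951000306085302338993639424000, c(30,5) = 49361465831621147825759587123200.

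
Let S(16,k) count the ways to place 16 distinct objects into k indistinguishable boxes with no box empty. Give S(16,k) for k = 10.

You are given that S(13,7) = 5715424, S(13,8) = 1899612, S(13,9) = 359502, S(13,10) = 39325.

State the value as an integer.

193754990

@14  (14,8):1899612·8+5715424→20912320, (14,9):359502·9+1899612→5135130, (14,10):39325·10+359502→752752
@15  (15,9):5135130·9+20912320→67128490, (15,10):752752·10+5135130→12662650
@16  (16,10):12662650·10+67128490→193754990
Read S(16,10) = 193754990.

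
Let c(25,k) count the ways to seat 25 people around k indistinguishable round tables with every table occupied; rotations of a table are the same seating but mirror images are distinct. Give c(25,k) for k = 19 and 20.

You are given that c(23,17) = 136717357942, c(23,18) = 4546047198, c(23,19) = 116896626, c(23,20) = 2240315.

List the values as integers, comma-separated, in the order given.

[24] T[24,18]:23*4546047198+136717357942=241276443496 · T[24,19]:23*116896626+4546047198=7234669596 · T[24,20]:23*2240315+116896626=168423871
[25] T[25,19]:24*7234669596+241276443496=414908513800 · T[25,20]:24*168423871+7234669596=11276842500
Read c(25,19) = 414908513800, c(25,20) = 11276842500.

414908513800, 11276842500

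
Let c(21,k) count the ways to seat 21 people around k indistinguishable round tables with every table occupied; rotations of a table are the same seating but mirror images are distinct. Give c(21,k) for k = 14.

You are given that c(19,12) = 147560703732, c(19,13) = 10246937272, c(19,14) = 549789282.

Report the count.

756111184500

@20  (20,13):10246937272·19+147560703732→342252511900, (20,14):549789282·19+10246937272→20692933630
@21  (21,14):20692933630·20+342252511900→756111184500
Read c(21,14) = 756111184500.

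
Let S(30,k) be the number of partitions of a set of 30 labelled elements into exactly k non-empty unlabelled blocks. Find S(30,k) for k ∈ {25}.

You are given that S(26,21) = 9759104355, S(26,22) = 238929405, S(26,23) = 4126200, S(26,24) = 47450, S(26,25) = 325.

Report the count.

49402080000

r27: T_27,22=22×238929405+9759104355=15015551265; T_27,23=23×4126200+238929405=333832005; T_27,24=24×47450+4126200=5265000; T_27,25=25×325+47450=55575
r28: T_28,23=23×333832005+15015551265=22693687380; T_28,24=24×5265000+333832005=460192005; T_28,25=25×55575+5265000=6654375
r29: T_29,24=24×460192005+22693687380=33738295500; T_29,25=25×6654375+460192005=626551380
r30: T_30,25=25×626551380+33738295500=49402080000
Read S(30,25) = 49402080000.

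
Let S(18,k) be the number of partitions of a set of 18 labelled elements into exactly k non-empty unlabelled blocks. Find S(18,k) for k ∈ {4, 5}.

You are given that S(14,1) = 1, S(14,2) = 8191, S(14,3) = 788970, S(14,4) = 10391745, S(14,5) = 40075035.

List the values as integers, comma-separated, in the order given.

@15  (15,1):1·1+0→1, (15,2):8191·2+1→16383, (15,3):788970·3+8191→2375101, (15,4):10391745·4+788970→42355950, (15,5):40075035·5+10391745→210766920
@16  (16,2):16383·2+1→32767, (16,3):2375101·3+16383→7141686, (16,4):42355950·4+2375101→171798901, (16,5):210766920·5+42355950→1096190550
@17  (17,3):7141686·3+32767→21457825, (17,4):171798901·4+7141686→694337290, (17,5):1096190550·5+171798901→5652751651
@18  (18,4):694337290·4+21457825→2798806985, (18,5):5652751651·5+694337290→28958095545
Read S(18,4) = 2798806985, S(18,5) = 28958095545.

2798806985, 28958095545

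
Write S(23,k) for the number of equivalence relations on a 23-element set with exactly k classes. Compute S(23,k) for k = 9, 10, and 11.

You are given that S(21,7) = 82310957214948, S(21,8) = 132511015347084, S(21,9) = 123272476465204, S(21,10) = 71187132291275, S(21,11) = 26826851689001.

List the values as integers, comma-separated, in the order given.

i=22: T(22,8)=82310957214948+8·132511015347084=1142399079991620 | T(22,9)=132511015347084+9·123272476465204=1241963303533920 | T(22,10)=123272476465204+10·71187132291275=835143799377954 | T(22,11)=71187132291275+11·26826851689001=366282500870286
i=23: T(23,9)=1142399079991620+9·1241963303533920=12320068811796900 | T(23,10)=1241963303533920+10·835143799377954=9593401297313460 | T(23,11)=835143799377954+11·366282500870286=4864251308951100
Read S(23,9) = 12320068811796900, S(23,10) = 9593401297313460, S(23,11) = 4864251308951100.

12320068811796900, 9593401297313460, 4864251308951100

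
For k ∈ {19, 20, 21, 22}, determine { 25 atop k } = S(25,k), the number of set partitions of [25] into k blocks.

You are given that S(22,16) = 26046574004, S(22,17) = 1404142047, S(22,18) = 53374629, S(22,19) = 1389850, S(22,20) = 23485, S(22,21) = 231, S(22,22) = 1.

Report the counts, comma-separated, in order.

166218969675, 6220194750, 168519505, 3200450

r23: T_23,17=17×1404142047+26046574004=49916988803; T_23,18=18×53374629+1404142047=2364885369; T_23,19=19×1389850+53374629=79781779; T_23,20=20×23485+1389850=1859550; T_23,21=21×231+23485=28336; T_23,22=22×1+231=253
r24: T_24,18=18×2364885369+49916988803=92484925445; T_24,19=19×79781779+2364885369=3880739170; T_24,20=20×1859550+79781779=116972779; T_24,21=21×28336+1859550=2454606; T_24,22=22×253+28336=33902
r25: T_25,19=19×3880739170+92484925445=166218969675; T_25,20=20×116972779+3880739170=6220194750; T_25,21=21×2454606+116972779=168519505; T_25,22=22×33902+2454606=3200450
Read S(25,19) = 166218969675, S(25,20) = 6220194750, S(25,21) = 168519505, S(25,22) = 3200450.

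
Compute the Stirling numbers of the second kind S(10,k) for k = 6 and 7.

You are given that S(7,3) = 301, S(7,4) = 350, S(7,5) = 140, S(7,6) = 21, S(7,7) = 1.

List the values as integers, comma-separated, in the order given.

[8] T[8,4]:4*350+301=1701 · T[8,5]:5*140+350=1050 · T[8,6]:6*21+140=266 · T[8,7]:7*1+21=28
[9] T[9,5]:5*1050+1701=6951 · T[9,6]:6*266+1050=2646 · T[9,7]:7*28+266=462
[10] T[10,6]:6*2646+6951=22827 · T[10,7]:7*462+2646=5880
Read S(10,6) = 22827, S(10,7) = 5880.

22827, 5880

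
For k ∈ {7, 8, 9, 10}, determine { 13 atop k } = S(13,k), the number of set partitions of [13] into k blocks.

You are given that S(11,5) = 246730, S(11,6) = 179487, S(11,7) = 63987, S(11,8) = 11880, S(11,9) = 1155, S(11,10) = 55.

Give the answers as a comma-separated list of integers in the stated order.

5715424, 1899612, 359502, 39325

r12: T_12,6=6×179487+246730=1323652; T_12,7=7×63987+179487=627396; T_12,8=8×11880+63987=159027; T_12,9=9×1155+11880=22275; T_12,10=10×55+1155=1705
r13: T_13,7=7×627396+1323652=5715424; T_13,8=8×159027+627396=1899612; T_13,9=9×22275+159027=359502; T_13,10=10×1705+22275=39325
Read S(13,7) = 5715424, S(13,8) = 1899612, S(13,9) = 359502, S(13,10) = 39325.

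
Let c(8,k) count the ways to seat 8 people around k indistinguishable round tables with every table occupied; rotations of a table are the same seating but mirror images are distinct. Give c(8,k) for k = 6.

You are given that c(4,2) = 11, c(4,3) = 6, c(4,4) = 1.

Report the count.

322

r5: T_5,3=4×6+11=35; T_5,4=4×1+6=10; T_5,5=4×0+1=1
r6: T_6,4=5×10+35=85; T_6,5=5×1+10=15; T_6,6=5×0+1=1
r7: T_7,5=6×15+85=175; T_7,6=6×1+15=21
r8: T_8,6=7×21+175=322
Read c(8,6) = 322.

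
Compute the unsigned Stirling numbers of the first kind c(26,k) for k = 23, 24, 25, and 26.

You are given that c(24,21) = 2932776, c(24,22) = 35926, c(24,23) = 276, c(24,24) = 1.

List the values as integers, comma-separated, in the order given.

4858750, 50050, 325, 1

row 25: T[25][22]=24·35926+2932776=3795000  T[25][23]=24·276+35926=42550  T[25][24]=24·1+276=300  T[25][25]=24·0+1=1
row 26: T[26][23]=25·42550+3795000=4858750  T[26][24]=25·300+42550=50050  T[26][25]=25·1+300=325  T[26][26]=25·0+1=1
Read c(26,23) = 4858750, c(26,24) = 50050, c(26,25) = 325, c(26,26) = 1.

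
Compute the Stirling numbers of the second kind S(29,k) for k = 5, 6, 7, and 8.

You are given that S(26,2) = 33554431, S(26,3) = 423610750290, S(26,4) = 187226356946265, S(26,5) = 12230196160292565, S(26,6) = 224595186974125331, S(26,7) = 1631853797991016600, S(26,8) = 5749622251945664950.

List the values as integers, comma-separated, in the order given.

1540200411172850701, 49628317055962639176, 588469772213874823272, 3224318613979279184316

[27] T[27,3]:3*423610750290+33554431=1270865805301 · T[27,4]:4*187226356946265+423610750290=749329038535350 · T[27,5]:5*12230196160292565+187226356946265=61338207158409090 · T[27,6]:6*224595186974125331+12230196160292565=1359801318005044551 · T[27,7]:7*1631853797991016600+224595186974125331=11647571772911241531 · T[27,8]:8*5749622251945664950+1631853797991016600=47628831813556336200
[28] T[28,4]:4*749329038535350+1270865805301=2998587019946701 · T[28,5]:5*61338207158409090+749329038535350=307440364830580800 · T[28,6]:6*1359801318005044551+61338207158409090=8220146115188676396 · T[28,7]:7*11647571772911241531+1359801318005044551=82892803728383735268 · T[28,8]:8*47628831813556336200+11647571772911241531=392678226281361931131
[29] T[29,5]:5*307440364830580800+2998587019946701=1540200411172850701 · T[29,6]:6*8220146115188676396+307440364830580800=49628317055962639176 · T[29,7]:7*82892803728383735268+8220146115188676396=588469772213874823272 · T[29,8]:8*392678226281361931131+82892803728383735268=3224318613979279184316
Read S(29,5) = 1540200411172850701, S(29,6) = 49628317055962639176, S(29,7) = 588469772213874823272, S(29,8) = 3224318613979279184316.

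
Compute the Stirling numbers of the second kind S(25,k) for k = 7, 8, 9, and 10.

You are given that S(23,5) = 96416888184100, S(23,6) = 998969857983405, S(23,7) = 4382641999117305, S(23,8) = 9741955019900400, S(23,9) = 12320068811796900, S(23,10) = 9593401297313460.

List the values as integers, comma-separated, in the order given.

227832482998716310, 690223721118368580, 1167921451092973005, 1203163392175387500

i=24: T(24,6)=96416888184100+6·998969857983405=6090236036084530 | T(24,7)=998969857983405+7·4382641999117305=31677463851804540 | T(24,8)=4382641999117305+8·9741955019900400=82318282158320505 | T(24,9)=9741955019900400+9·12320068811796900=120622574326072500 | T(24,10)=12320068811796900+10·9593401297313460=108254081784931500
i=25: T(25,7)=6090236036084530+7·31677463851804540=227832482998716310 | T(25,8)=31677463851804540+8·82318282158320505=690223721118368580 | T(25,9)=82318282158320505+9·120622574326072500=1167921451092973005 | T(25,10)=120622574326072500+10·108254081784931500=1203163392175387500
Read S(25,7) = 227832482998716310, S(25,8) = 690223721118368580, S(25,9) = 1167921451092973005, S(25,10) = 1203163392175387500.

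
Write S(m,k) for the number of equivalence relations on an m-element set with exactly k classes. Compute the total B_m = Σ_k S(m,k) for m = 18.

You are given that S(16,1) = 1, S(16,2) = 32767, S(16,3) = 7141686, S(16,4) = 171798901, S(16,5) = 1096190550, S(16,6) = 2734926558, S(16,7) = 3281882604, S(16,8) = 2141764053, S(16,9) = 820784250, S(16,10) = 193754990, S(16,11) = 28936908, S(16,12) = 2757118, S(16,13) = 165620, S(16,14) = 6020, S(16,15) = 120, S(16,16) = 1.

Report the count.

[17] T[17,1]:1*1+0=1 · T[17,2]:2*32767+1=65535 · T[17,3]:3*7141686+32767=21457825 · T[17,4]:4*171798901+7141686=694337290 · T[17,5]:5*1096190550+171798901=5652751651 · T[17,6]:6*2734926558+1096190550=17505749898 · T[17,7]:7*3281882604+2734926558=25708104786 · T[17,8]:8*2141764053+3281882604=20415995028 · T[17,9]:9*820784250+2141764053=9528822303 · T[17,10]:10*193754990+820784250=2758334150 · T[17,11]:11*28936908+193754990=512060978 · T[17,12]:12*2757118+28936908=62022324 · T[17,13]:13*165620+2757118=4910178 · T[17,14]:14*6020+165620=249900 · T[17,15]:15*120+6020=7820 · T[17,16]:16*1+120=136 · T[17,17]:17*0+1=1
[18] T[18,1]:1*1+0=1 · T[18,2]:2*65535+1=131071 · T[18,3]:3*21457825+65535=64439010 · T[18,4]:4*694337290+21457825=2798806985 · T[18,5]:5*5652751651+694337290=28958095545 · T[18,6]:6*17505749898+5652751651=110687251039 · T[18,7]:7*25708104786+17505749898=197462483400 · T[18,8]:8*20415995028+25708104786=189036065010 · T[18,9]:9*9528822303+20415995028=106175395755 · T[18,10]:10*2758334150+9528822303=37112163803 · T[18,11]:11*512060978+2758334150=8391004908 · T[18,12]:12*62022324+512060978=1256328866 · T[18,13]:13*4910178+62022324=125854638 · T[18,14]:14*249900+4910178=8408778 · T[18,15]:15*7820+249900=367200 · T[18,16]:16*136+7820=9996 · T[18,17]:17*1+136=153 · T[18,18]:18*0+1=1
B_18 = ΣS(18,k) = 1+131071+64439010+2798806985+28958095545+110687251039+197462483400+189036065010+106175395755+37112163803+8391004908+1256328866+125854638+8408778+367200+9996+153+1 = 682076806159

682076806159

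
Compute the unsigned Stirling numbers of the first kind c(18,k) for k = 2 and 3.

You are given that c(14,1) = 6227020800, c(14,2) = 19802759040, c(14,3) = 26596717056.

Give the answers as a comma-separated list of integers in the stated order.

row 15: T[15][1]=14·6227020800+0=87178291200  T[15][2]=14·19802759040+6227020800=283465647360  T[15][3]=14·26596717056+19802759040=392156797824
row 16: T[16][1]=15·87178291200+0=1307674368000  T[16][2]=15·283465647360+87178291200=4339163001600  T[16][3]=15·392156797824+283465647360=6165817614720
row 17: T[17][1]=16·1307674368000+0=20922789888000  T[17][2]=16·4339163001600+1307674368000=70734282393600  T[17][3]=16·6165817614720+4339163001600=102992244837120
row 18: T[18][2]=17·70734282393600+20922789888000=1223405590579200  T[18][3]=17·102992244837120+70734282393600=1821602444624640
Read c(18,2) = 1223405590579200, c(18,3) = 1821602444624640.

1223405590579200, 1821602444624640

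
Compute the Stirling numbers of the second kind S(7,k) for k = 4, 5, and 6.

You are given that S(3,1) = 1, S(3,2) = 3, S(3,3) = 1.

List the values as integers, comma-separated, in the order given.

350, 140, 21

[4] T[4,1]:1*1+0=1 · T[4,2]:2*3+1=7 · T[4,3]:3*1+3=6 · T[4,4]:4*0+1=1
[5] T[5,2]:2*7+1=15 · T[5,3]:3*6+7=25 · T[5,4]:4*1+6=10 · T[5,5]:5*0+1=1
[6] T[6,3]:3*25+15=90 · T[6,4]:4*10+25=65 · T[6,5]:5*1+10=15 · T[6,6]:6*0+1=1
[7] T[7,4]:4*65+90=350 · T[7,5]:5*15+65=140 · T[7,6]:6*1+15=21
Read S(7,4) = 350, S(7,5) = 140, S(7,6) = 21.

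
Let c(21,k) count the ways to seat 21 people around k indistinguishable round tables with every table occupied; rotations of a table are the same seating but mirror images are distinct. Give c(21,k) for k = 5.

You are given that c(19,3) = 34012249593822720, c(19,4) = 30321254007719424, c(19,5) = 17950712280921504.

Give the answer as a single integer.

8037811822645051776

[20] T[20,4]:19*30321254007719424+34012249593822720=610116075740491776 · T[20,5]:19*17950712280921504+30321254007719424=371384787345228000
[21] T[21,5]:20*371384787345228000+610116075740491776=8037811822645051776
Read c(21,5) = 8037811822645051776.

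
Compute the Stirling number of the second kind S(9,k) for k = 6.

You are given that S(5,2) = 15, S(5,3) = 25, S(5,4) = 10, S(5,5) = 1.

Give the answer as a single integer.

2646

[6] T[6,3]:3*25+15=90 · T[6,4]:4*10+25=65 · T[6,5]:5*1+10=15 · T[6,6]:6*0+1=1
[7] T[7,4]:4*65+90=350 · T[7,5]:5*15+65=140 · T[7,6]:6*1+15=21
[8] T[8,5]:5*140+350=1050 · T[8,6]:6*21+140=266
[9] T[9,6]:6*266+1050=2646
Read S(9,6) = 2646.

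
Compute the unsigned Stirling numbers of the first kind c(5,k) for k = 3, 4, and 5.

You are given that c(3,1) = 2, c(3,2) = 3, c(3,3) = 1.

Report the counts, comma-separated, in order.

35, 10, 1

@4  (4,2):3·3+2→11, (4,3):1·3+3→6, (4,4):0·3+1→1
@5  (5,3):6·4+11→35, (5,4):1·4+6→10, (5,5):0·4+1→1
Read c(5,3) = 35, c(5,4) = 10, c(5,5) = 1.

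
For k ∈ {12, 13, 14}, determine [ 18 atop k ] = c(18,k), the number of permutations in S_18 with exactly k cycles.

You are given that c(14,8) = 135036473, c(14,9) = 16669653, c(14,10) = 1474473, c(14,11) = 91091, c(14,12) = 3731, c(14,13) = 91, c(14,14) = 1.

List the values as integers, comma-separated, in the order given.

4853222764, 299650806, 13896582

row 15: T[15][9]=14·16669653+135036473=368411615  T[15][10]=14·1474473+16669653=37312275  T[15][11]=14·91091+1474473=2749747  T[15][12]=14·3731+91091=143325  T[15][13]=14·91+3731=5005  T[15][14]=14·1+91=105
row 16: T[16][10]=15·37312275+368411615=928095740  T[16][11]=15·2749747+37312275=78558480  T[16][12]=15·143325+2749747=4899622  T[16][13]=15·5005+143325=218400  T[16][14]=15·105+5005=6580
row 17: T[17][11]=16·78558480+928095740=2185031420  T[17][12]=16·4899622+78558480=156952432  T[17][13]=16·218400+4899622=8394022  T[17][14]=16·6580+218400=323680
row 18: T[18][12]=17·156952432+2185031420=4853222764  T[18][13]=17·8394022+156952432=299650806  T[18][14]=17·323680+8394022=13896582
Read c(18,12) = 4853222764, c(18,13) = 299650806, c(18,14) = 13896582.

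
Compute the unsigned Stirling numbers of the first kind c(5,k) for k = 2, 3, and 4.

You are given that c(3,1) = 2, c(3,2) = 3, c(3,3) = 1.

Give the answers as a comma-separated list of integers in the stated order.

@4  (4,1):2·3+0→6, (4,2):3·3+2→11, (4,3):1·3+3→6, (4,4):0·3+1→1
@5  (5,2):11·4+6→50, (5,3):6·4+11→35, (5,4):1·4+6→10
Read c(5,2) = 50, c(5,3) = 35, c(5,4) = 10.

50, 35, 10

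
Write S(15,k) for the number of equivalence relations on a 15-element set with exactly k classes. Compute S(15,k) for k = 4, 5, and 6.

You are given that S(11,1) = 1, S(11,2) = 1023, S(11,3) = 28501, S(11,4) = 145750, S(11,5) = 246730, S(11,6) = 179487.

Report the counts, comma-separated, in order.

@12  (12,1):1·1+0→1, (12,2):1023·2+1→2047, (12,3):28501·3+1023→86526, (12,4):145750·4+28501→611501, (12,5):246730·5+145750→1379400, (12,6):179487·6+246730→1323652
@13  (13,2):2047·2+1→4095, (13,3):86526·3+2047→261625, (13,4):611501·4+86526→2532530, (13,5):1379400·5+611501→7508501, (13,6):1323652·6+1379400→9321312
@14  (14,3):261625·3+4095→788970, (14,4):2532530·4+261625→10391745, (14,5):7508501·5+2532530→40075035, (14,6):9321312·6+7508501→63436373
@15  (15,4):10391745·4+788970→42355950, (15,5):40075035·5+10391745→210766920, (15,6):63436373·6+40075035→420693273
Read S(15,4) = 42355950, S(15,5) = 210766920, S(15,6) = 420693273.

42355950, 210766920, 420693273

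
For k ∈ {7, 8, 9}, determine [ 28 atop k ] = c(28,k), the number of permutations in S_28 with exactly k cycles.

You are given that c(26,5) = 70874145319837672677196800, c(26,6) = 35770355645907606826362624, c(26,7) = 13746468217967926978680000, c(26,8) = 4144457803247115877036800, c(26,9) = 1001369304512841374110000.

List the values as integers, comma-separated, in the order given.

[27] T[27,6]:26*35770355645907606826362624+70874145319837672677196800=1000903392113435450162625024 · T[27,7]:26*13746468217967926978680000+35770355645907606826362624=393178529313073708272042624 · T[27,8]:26*4144457803247115877036800+13746468217967926978680000=121502371102392939781636800 · T[27,9]:26*1001369304512841374110000+4144457803247115877036800=30180059720580991603896800
[28] T[28,7]:27*393178529313073708272042624+1000903392113435450162625024=11616723683566425573507775872 · T[28,8]:27*121502371102392939781636800+393178529313073708272042624=3673742549077683082376236224 · T[28,9]:27*30180059720580991603896800+121502371102392939781636800=936363983558079713086850400
Read c(28,7) = 11616723683566425573507775872, c(28,8) = 3673742549077683082376236224, c(28,9) = 936363983558079713086850400.

11616723683566425573507775872, 3673742549077683082376236224, 936363983558079713086850400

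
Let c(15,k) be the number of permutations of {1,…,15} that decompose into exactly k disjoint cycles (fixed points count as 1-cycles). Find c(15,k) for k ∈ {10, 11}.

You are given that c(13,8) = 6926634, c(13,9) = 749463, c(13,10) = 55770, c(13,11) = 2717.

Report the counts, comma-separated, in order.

i=14: T(14,9)=6926634+13·749463=16669653 | T(14,10)=749463+13·55770=1474473 | T(14,11)=55770+13·2717=91091
i=15: T(15,10)=16669653+14·1474473=37312275 | T(15,11)=1474473+14·91091=2749747
Read c(15,10) = 37312275, c(15,11) = 2749747.

37312275, 2749747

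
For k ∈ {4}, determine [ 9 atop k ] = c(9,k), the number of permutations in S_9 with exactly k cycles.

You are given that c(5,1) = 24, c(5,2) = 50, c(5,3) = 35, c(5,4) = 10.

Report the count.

67284

row 6: T[6][1]=5·24+0=120  T[6][2]=5·50+24=274  T[6][3]=5·35+50=225  T[6][4]=5·10+35=85
row 7: T[7][2]=6·274+120=1764  T[7][3]=6·225+274=1624  T[7][4]=6·85+225=735
row 8: T[8][3]=7·1624+1764=13132  T[8][4]=7·735+1624=6769
row 9: T[9][4]=8·6769+13132=67284
Read c(9,4) = 67284.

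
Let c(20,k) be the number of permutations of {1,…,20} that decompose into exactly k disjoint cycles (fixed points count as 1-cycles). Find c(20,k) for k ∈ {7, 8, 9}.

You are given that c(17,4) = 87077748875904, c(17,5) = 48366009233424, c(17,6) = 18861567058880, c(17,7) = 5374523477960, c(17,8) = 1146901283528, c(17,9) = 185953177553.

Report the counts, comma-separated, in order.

52260903362512720, 12953636989943896, 2503858755467550

row 18: T[18][5]=17·48366009233424+87077748875904=909299905844112  T[18][6]=17·18861567058880+48366009233424=369012649234384  T[18][7]=17·5374523477960+18861567058880=110228466184200  T[18][8]=17·1146901283528+5374523477960=24871845297936  T[18][9]=17·185953177553+1146901283528=4308105301929
row 19: T[19][6]=18·369012649234384+909299905844112=7551527592063024  T[19][7]=18·110228466184200+369012649234384=2353125040549984  T[19][8]=18·24871845297936+110228466184200=557921681547048  T[19][9]=18·4308105301929+24871845297936=102417740732658
row 20: T[20][7]=19·2353125040549984+7551527592063024=52260903362512720  T[20][8]=19·557921681547048+2353125040549984=12953636989943896  T[20][9]=19·102417740732658+557921681547048=2503858755467550
Read c(20,7) = 52260903362512720, c(20,8) = 12953636989943896, c(20,9) = 2503858755467550.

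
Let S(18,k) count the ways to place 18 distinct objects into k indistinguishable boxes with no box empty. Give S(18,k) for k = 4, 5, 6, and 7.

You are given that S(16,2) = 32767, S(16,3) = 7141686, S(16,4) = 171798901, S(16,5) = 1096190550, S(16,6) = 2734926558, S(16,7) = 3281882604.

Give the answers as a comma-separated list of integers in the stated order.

2798806985, 28958095545, 110687251039, 197462483400

[17] T[17,3]:3*7141686+32767=21457825 · T[17,4]:4*171798901+7141686=694337290 · T[17,5]:5*1096190550+171798901=5652751651 · T[17,6]:6*2734926558+1096190550=17505749898 · T[17,7]:7*3281882604+2734926558=25708104786
[18] T[18,4]:4*694337290+21457825=2798806985 · T[18,5]:5*5652751651+694337290=28958095545 · T[18,6]:6*17505749898+5652751651=110687251039 · T[18,7]:7*25708104786+17505749898=197462483400
Read S(18,4) = 2798806985, S(18,5) = 28958095545, S(18,6) = 110687251039, S(18,7) = 197462483400.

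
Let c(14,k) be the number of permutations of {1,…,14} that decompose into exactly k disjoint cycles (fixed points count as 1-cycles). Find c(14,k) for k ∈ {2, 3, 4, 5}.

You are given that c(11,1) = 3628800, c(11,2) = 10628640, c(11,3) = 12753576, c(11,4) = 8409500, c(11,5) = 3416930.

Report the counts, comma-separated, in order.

@12  (12,1):3628800·11+0→39916800, (12,2):10628640·11+3628800→120543840, (12,3):12753576·11+10628640→150917976, (12,4):8409500·11+12753576→105258076, (12,5):3416930·11+8409500→45995730
@13  (13,1):39916800·12+0→479001600, (13,2):120543840·12+39916800→1486442880, (13,3):150917976·12+120543840→1931559552, (13,4):105258076·12+150917976→1414014888, (13,5):45995730·12+105258076→657206836
@14  (14,2):1486442880·13+479001600→19802759040, (14,3):1931559552·13+1486442880→26596717056, (14,4):1414014888·13+1931559552→20313753096, (14,5):657206836·13+1414014888→9957703756
Read c(14,2) = 19802759040, c(14,3) = 26596717056, c(14,4) = 20313753096, c(14,5) = 9957703756.

19802759040, 26596717056, 20313753096, 9957703756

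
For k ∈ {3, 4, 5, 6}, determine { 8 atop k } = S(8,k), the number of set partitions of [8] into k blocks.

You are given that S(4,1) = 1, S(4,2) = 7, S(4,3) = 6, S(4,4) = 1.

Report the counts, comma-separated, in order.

r5: T_5,1=1×1+0=1; T_5,2=2×7+1=15; T_5,3=3×6+7=25; T_5,4=4×1+6=10; T_5,5=5×0+1=1
r6: T_6,1=1×1+0=1; T_6,2=2×15+1=31; T_6,3=3×25+15=90; T_6,4=4×10+25=65; T_6,5=5×1+10=15; T_6,6=6×0+1=1
r7: T_7,2=2×31+1=63; T_7,3=3×90+31=301; T_7,4=4×65+90=350; T_7,5=5×15+65=140; T_7,6=6×1+15=21
r8: T_8,3=3×301+63=966; T_8,4=4×350+301=1701; T_8,5=5×140+350=1050; T_8,6=6×21+140=266
Read S(8,3) = 966, S(8,4) = 1701, S(8,5) = 1050, S(8,6) = 266.

966, 1701, 1050, 266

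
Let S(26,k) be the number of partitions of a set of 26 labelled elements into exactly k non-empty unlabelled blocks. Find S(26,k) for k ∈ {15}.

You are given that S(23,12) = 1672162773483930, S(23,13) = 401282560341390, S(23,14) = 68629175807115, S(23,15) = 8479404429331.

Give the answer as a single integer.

@24  (24,13):401282560341390·13+1672162773483930→6888836057922000, (24,14):68629175807115·14+401282560341390→1362091021641000, (24,15):8479404429331·15+68629175807115→195820242247080
@25  (25,14):1362091021641000·14+6888836057922000→25958110360896000, (25,15):195820242247080·15+1362091021641000→4299394655347200
@26  (26,15):4299394655347200·15+25958110360896000→90449030191104000
Read S(26,15) = 90449030191104000.

90449030191104000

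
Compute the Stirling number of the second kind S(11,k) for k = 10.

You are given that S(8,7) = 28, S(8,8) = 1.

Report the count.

55

row 9: T[9][8]=8·1+28=36  T[9][9]=9·0+1=1
row 10: T[10][9]=9·1+36=45  T[10][10]=10·0+1=1
row 11: T[11][10]=10·1+45=55
Read S(11,10) = 55.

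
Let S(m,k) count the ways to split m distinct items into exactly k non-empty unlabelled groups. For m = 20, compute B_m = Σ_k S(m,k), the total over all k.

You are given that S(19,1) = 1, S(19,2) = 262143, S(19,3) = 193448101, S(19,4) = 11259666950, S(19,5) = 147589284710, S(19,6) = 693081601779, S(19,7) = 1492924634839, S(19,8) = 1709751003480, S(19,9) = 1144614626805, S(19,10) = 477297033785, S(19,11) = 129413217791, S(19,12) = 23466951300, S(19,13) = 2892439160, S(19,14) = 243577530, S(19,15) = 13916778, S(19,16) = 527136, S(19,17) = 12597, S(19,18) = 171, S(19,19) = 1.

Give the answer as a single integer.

[20] T[20,1]:1*1+0=1 · T[20,2]:2*262143+1=524287 · T[20,3]:3*193448101+262143=580606446 · T[20,4]:4*11259666950+193448101=45232115901 · T[20,5]:5*147589284710+11259666950=749206090500 · T[20,6]:6*693081601779+147589284710=4306078895384 · T[20,7]:7*1492924634839+693081601779=11143554045652 · T[20,8]:8*1709751003480+1492924634839=15170932662679 · T[20,9]:9*1144614626805+1709751003480=12011282644725 · T[20,10]:10*477297033785+1144614626805=5917584964655 · T[20,11]:11*129413217791+477297033785=1900842429486 · T[20,12]:12*23466951300+129413217791=411016633391 · T[20,13]:13*2892439160+23466951300=61068660380 · T[20,14]:14*243577530+2892439160=6302524580 · T[20,15]:15*13916778+243577530=452329200 · T[20,16]:16*527136+13916778=22350954 · T[20,17]:17*12597+527136=741285 · T[20,18]:18*171+12597=15675 · T[20,19]:19*1+171=190 · T[20,20]:20*0+1=1
B_20 = ΣS(20,k) = 1+524287+580606446+45232115901+749206090500+4306078895384+11143554045652+15170932662679+12011282644725+5917584964655+1900842429486+411016633391+61068660380+6302524580+452329200+22350954+741285+15675+190+1 = 51724158235372

51724158235372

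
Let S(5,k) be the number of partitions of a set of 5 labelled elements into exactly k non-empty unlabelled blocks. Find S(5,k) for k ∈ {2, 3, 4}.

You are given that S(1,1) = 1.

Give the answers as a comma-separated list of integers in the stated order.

15, 25, 10

[2] T[2,1]:1*1+0=1 · T[2,2]:2*0+1=1
[3] T[3,1]:1*1+0=1 · T[3,2]:2*1+1=3 · T[3,3]:3*0+1=1
[4] T[4,1]:1*1+0=1 · T[4,2]:2*3+1=7 · T[4,3]:3*1+3=6 · T[4,4]:4*0+1=1
[5] T[5,2]:2*7+1=15 · T[5,3]:3*6+7=25 · T[5,4]:4*1+6=10
Read S(5,2) = 15, S(5,3) = 25, S(5,4) = 10.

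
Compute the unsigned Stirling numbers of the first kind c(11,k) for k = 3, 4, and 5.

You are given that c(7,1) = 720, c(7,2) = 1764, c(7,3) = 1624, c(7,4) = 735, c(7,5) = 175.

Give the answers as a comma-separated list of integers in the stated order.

i=8: T(8,1)=0+7·720=5040 | T(8,2)=720+7·1764=13068 | T(8,3)=1764+7·1624=13132 | T(8,4)=1624+7·735=6769 | T(8,5)=735+7·175=1960
i=9: T(9,1)=0+8·5040=40320 | T(9,2)=5040+8·13068=109584 | T(9,3)=13068+8·13132=118124 | T(9,4)=13132+8·6769=67284 | T(9,5)=6769+8·1960=22449
i=10: T(10,2)=40320+9·109584=1026576 | T(10,3)=109584+9·118124=1172700 | T(10,4)=118124+9·67284=723680 | T(10,5)=67284+9·22449=269325
i=11: T(11,3)=1026576+10·1172700=12753576 | T(11,4)=1172700+10·723680=8409500 | T(11,5)=723680+10·269325=3416930
Read c(11,3) = 12753576, c(11,4) = 8409500, c(11,5) = 3416930.

12753576, 8409500, 3416930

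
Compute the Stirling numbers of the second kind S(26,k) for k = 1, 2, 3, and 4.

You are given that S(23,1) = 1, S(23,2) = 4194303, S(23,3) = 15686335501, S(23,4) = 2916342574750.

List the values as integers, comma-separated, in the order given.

1, 33554431, 423610750290, 187226356946265

r24: T_24,1=1×1+0=1; T_24,2=2×4194303+1=8388607; T_24,3=3×15686335501+4194303=47063200806; T_24,4=4×2916342574750+15686335501=11681056634501
r25: T_25,1=1×1+0=1; T_25,2=2×8388607+1=16777215; T_25,3=3×47063200806+8388607=141197991025; T_25,4=4×11681056634501+47063200806=46771289738810
r26: T_26,1=1×1+0=1; T_26,2=2×16777215+1=33554431; T_26,3=3×141197991025+16777215=423610750290; T_26,4=4×46771289738810+141197991025=187226356946265
Read S(26,1) = 1, S(26,2) = 33554431, S(26,3) = 423610750290, S(26,4) = 187226356946265.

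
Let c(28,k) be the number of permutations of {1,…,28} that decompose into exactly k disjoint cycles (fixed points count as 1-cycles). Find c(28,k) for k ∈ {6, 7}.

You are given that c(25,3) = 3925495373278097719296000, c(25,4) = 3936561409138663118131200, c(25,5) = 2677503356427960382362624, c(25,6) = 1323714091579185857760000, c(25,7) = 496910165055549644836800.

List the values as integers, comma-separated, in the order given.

[26] T[26,4]:25*3936561409138663118131200+3925495373278097719296000=102339530601744675672576000 · T[26,5]:25*2677503356427960382362624+3936561409138663118131200=70874145319837672677196800 · T[26,6]:25*1323714091579185857760000+2677503356427960382362624=35770355645907606826362624 · T[26,7]:25*496910165055549644836800+1323714091579185857760000=13746468217967926978680000
[27] T[27,5]:26*70874145319837672677196800+102339530601744675672576000=1945067308917524165279692800 · T[27,6]:26*35770355645907606826362624+70874145319837672677196800=1000903392113435450162625024 · T[27,7]:26*13746468217967926978680000+35770355645907606826362624=393178529313073708272042624
[28] T[28,6]:27*1000903392113435450162625024+1945067308917524165279692800=28969458895980281319670568448 · T[28,7]:27*393178529313073708272042624+1000903392113435450162625024=11616723683566425573507775872
Read c(28,6) = 28969458895980281319670568448, c(28,7) = 11616723683566425573507775872.

28969458895980281319670568448, 11616723683566425573507775872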